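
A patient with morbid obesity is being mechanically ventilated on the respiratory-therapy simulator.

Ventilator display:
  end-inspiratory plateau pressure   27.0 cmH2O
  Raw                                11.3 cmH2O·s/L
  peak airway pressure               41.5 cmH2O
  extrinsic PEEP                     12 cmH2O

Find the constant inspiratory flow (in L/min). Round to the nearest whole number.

77

flow = (PIP − Pplat) / Raw = (41.5 − 27.0) / 11.3 = 1.283 L/s × 60 = 76.98 L/min.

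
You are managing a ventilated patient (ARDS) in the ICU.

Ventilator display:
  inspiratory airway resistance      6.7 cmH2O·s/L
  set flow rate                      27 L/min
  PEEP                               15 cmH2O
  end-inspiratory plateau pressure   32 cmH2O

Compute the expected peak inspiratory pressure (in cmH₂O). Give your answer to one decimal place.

35.0

Flow: 27 L/min ÷ 60 = 0.45 L/s.
PIP = Pplat + Raw × flow = 32 + 6.7 × 0.45 = 32 + 3.015 = 35.015 cmH2O.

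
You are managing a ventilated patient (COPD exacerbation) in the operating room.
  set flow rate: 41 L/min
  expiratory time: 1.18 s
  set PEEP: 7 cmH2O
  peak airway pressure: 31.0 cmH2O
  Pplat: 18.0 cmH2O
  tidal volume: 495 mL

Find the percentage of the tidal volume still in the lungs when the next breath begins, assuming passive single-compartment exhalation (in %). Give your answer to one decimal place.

25.2

Flow: 41 L/min ÷ 60 = 0.6833 L/s.
R = (PIP − Pplat)/V̇ = (31.0 − 18.0) / 0.6833 = 13.0/0.6833 = 19.025 cmH2O·s/L.
C = Vt/(Pplat − PEEP) = 495.0 / (18.0 − 7) = 495.0/11.0 = 45.0 mL/cmH2O.
τ = R × C = 19.025 × 0.045 L/cmH2O = 0.8561 s.
Fraction remaining at end-expiration = e^(−Te/τ) = e^(−1.18/0.8561) = 0.252 → 25.2%.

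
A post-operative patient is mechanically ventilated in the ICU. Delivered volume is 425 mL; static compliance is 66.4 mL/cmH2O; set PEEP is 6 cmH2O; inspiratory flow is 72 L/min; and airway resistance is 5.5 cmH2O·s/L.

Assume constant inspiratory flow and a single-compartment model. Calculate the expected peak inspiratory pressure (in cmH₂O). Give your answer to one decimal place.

Flow: 72 L/min ÷ 60 = 1.2 L/s.
Equation of motion (constant flow): PIP = Vt/C + R·V̇ + PEEP.
PIP = 425/66.4 + 5.5×1.2 + 6 = 6.401 + 6.6 + 6 = 19.001 cmH2O.

19.0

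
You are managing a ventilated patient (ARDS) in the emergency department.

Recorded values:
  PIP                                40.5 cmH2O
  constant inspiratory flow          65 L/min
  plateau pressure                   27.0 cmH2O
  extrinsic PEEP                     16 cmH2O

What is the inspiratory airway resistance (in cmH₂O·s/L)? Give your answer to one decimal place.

12.5

Flow: 65 L/min ÷ 60 = 1.0833 L/s.
Raw = (PIP − Pplat) / flow = (40.5 − 27.0) / 1.0833 = 13.5 / 1.0833 = 12.462 cmH2O·s/L.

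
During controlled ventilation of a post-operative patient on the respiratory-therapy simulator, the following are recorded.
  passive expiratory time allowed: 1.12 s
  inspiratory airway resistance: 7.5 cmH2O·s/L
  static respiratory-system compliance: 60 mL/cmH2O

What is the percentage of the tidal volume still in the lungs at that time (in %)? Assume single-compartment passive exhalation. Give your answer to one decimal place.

τ = R × C = 7.5 × 60 mL/cmH2O = 7.5 × 0.060 L/cmH2O = 0.45 s.
Passive exhalation: V(t)/V₀ = e^(−t/τ) = e^(−1.12/0.45) = 0.083.
Fraction remaining = 0.083 → 8.3%.

8.3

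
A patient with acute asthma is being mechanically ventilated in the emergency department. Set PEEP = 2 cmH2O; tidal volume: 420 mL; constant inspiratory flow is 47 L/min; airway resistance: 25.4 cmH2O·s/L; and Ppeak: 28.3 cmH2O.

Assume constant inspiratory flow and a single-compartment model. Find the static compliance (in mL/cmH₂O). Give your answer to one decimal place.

Flow: 47 L/min ÷ 60 = 0.7833 L/s.
Equation of motion (constant flow): PIP = Vt/C + R·V̇ + PEEP.
Vt/C = PIP − R·V̇ − PEEP = 28.3 − 25.4×0.7833 − 2 = 28.3 − 19.896 − 2 = 6.404 cmH2O.
C = Vt / 6.404 = 420 / 6.404 = 65.584 mL/cmH2O.

65.6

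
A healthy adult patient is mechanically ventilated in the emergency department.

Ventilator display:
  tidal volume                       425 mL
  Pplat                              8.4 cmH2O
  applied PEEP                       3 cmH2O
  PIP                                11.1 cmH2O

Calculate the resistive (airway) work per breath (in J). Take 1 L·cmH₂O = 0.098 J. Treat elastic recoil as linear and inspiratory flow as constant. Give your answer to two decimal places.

With constant inspiratory flow the resistive pressure is constant at PIP − Pplat = 11.1 − 8.4 = 2.7 cmH2O, so resistive work = 2.7 × 0.425 = 1.148 L·cmH2O.
× 0.098 J/(L·cmH2O) → 0.1125 J.

0.11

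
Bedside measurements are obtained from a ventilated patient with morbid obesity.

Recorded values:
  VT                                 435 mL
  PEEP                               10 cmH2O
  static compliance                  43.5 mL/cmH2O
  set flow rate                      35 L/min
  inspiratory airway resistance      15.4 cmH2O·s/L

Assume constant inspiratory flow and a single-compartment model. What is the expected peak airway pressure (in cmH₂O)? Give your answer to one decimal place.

Flow: 35 L/min ÷ 60 = 0.5833 L/s.
Equation of motion (constant flow): PIP = Vt/C + R·V̇ + PEEP.
PIP = 435/43.5 + 15.4×0.5833 + 10 = 10.0 + 8.983 + 10 = 28.983 cmH2O.

29.0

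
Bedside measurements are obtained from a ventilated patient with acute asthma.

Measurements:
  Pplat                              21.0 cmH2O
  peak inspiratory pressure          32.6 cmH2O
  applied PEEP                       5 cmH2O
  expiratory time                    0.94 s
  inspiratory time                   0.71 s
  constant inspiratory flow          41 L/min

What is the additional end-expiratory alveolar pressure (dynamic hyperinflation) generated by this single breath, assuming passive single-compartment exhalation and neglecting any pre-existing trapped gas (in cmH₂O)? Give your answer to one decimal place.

Flow: 41 L/min ÷ 60 = 0.6833 L/s.
Vt = flow × Ti = 0.6833 L/s × 0.71 s × 1000 mL/L = 485.14 mL.
R = (PIP − Pplat)/V̇ = (32.6 − 21.0) / 0.6833 = 11.6/0.6833 = 16.976 cmH2O·s/L.
C = Vt/(Pplat − PEEP) = 485.14 / (21.0 − 5) = 485.14/16.0 = 30.321 mL/cmH2O.
τ = R × C = 16.976 × 0.03032 L/cmH2O = 0.5147 s.
Fraction remaining = e^(−Te/τ) = e^(−0.94/0.5147) = 0.161; trapped volume = 485.14 × 0.161 = 78.108 mL.
Additional alveolar pressure from trapping ≈ V_trapped / C = 78.108 / 30.321 = 2.576 cmH2O.

2.6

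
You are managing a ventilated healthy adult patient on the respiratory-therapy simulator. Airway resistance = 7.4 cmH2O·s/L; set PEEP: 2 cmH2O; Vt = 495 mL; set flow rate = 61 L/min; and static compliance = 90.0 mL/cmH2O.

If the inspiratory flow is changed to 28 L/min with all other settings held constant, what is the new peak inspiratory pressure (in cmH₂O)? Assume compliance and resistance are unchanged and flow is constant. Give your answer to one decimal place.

Flow: 61 L/min ÷ 60 = 1.0167 L/s.
New flow: 28 L/min ÷ 60 = 0.4667 L/s.
PIP = Vt/C + R·V̇ + PEEP (constant-flow equation of motion).
Only the resistive term changes: ΔPIP = R × ΔV̇ = 7.4 × (0.4667 − 1.0167) = 7.4 × -0.55 = -4.07 cmH2O.
Original PIP = 495/90.0 + 7.4×1.0167 + 2 = 15.024 cmH2O; new PIP = 15.024 + (-4.07) = 10.954 cmH2O.

11.0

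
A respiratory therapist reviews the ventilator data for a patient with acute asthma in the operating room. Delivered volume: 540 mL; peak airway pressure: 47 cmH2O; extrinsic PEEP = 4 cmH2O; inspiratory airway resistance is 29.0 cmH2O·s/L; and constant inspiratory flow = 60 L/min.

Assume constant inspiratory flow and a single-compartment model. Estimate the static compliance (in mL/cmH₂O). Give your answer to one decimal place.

Flow: 60 L/min ÷ 60 = 1 L/s.
Equation of motion (constant flow): PIP = Vt/C + R·V̇ + PEEP.
Vt/C = PIP − R·V̇ − PEEP = 47 − 29.0×1 − 4 = 47 − 29.0 − 4 = 14.0 cmH2O.
C = Vt / 14.0 = 540 / 14.0 = 38.571 mL/cmH2O.

38.6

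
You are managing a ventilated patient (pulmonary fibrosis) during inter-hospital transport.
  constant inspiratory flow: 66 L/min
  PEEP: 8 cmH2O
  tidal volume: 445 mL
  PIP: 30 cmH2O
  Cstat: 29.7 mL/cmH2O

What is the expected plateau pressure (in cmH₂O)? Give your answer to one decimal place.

Pplat = PEEP + Vt / Cstat = 8 + 445 / 29.7 = 8 + 14.983 = 22.983 cmH2O.

23.0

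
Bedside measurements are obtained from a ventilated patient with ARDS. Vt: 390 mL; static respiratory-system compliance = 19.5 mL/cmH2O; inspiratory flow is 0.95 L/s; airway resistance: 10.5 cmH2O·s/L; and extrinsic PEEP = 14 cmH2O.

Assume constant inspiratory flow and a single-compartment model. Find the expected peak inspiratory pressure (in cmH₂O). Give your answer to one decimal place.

Equation of motion (constant flow): PIP = Vt/C + R·V̇ + PEEP.
PIP = 390/19.5 + 10.5×0.95 + 14 = 20.0 + 9.975 + 14 = 43.975 cmH2O.

44.0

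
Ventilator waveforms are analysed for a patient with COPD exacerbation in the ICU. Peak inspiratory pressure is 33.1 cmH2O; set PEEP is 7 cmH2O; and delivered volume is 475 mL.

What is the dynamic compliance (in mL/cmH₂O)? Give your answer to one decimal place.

Dynamic compliance = Vt / (PIP − PEEP) = 475 / (33.1 − 7) = 475 / 26.1 = 18.199 mL/cmH2O.

18.2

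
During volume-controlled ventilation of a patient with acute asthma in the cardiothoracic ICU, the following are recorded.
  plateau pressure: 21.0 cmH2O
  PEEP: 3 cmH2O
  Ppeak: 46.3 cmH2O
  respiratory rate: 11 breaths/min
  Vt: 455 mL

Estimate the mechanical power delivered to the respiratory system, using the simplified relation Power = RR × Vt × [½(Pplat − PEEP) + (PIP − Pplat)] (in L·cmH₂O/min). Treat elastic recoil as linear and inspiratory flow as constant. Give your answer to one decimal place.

Per-breath work = Vt × [½(Pplat−PEEP) + (PIP−Pplat)] = 0.455 × [0.5×18.0 + 25.3] = 0.455 × 34.3 = 15.607 L·cmH2O.
Power = 11 × 15.607 = 171.68 L·cmH2O/min.

171.7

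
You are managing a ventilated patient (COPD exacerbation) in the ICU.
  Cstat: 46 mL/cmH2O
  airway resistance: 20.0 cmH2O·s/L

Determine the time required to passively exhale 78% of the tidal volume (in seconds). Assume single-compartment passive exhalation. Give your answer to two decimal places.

1.39

τ = R × C = 20.0 × 46 mL/cmH2O = 20.0 × 0.046 L/cmH2O = 0.92 s.
Exhaled fraction f = 1 − e^(−t/τ) → t = −τ·ln(1 − f) = −0.92·ln(0.22) = 1.393 s.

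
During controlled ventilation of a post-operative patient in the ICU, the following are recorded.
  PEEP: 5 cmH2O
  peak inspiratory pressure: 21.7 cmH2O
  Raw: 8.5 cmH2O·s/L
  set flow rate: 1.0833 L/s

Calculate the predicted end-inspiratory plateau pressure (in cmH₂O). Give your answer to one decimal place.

Pplat = PIP − Raw × flow = 21.7 − 8.5 × 1.0833 = 21.7 − 9.208 = 12.492 cmH2O.

12.5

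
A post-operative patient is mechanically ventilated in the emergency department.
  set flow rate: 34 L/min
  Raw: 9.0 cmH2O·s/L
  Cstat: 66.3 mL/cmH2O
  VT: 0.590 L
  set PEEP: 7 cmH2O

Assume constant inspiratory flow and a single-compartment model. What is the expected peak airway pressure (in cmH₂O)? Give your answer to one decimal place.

21.0

Flow: 34 L/min ÷ 60 = 0.5667 L/s.
Equation of motion (constant flow): PIP = Vt/C + R·V̇ + PEEP.
PIP = 590/66.3 + 9.0×0.5667 + 7 = 8.899 + 5.1 + 7 = 20.999 cmH2O.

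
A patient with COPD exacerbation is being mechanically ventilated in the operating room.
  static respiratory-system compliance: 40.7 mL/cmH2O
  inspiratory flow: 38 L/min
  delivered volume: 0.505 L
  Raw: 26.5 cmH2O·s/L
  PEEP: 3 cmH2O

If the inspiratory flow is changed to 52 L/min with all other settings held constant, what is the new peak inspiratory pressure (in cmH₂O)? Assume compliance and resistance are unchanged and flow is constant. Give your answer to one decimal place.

Flow: 38 L/min ÷ 60 = 0.6333 L/s.
New flow: 52 L/min ÷ 60 = 0.8667 L/s.
PIP = Vt/C + R·V̇ + PEEP (constant-flow equation of motion).
Only the resistive term changes: ΔPIP = R × ΔV̇ = 26.5 × (0.8667 − 0.6333) = 26.5 × 0.2334 = 6.185 cmH2O.
Original PIP = 505/40.7 + 26.5×0.6333 + 3 = 32.19 cmH2O; new PIP = 32.19 + (6.185) = 38.375 cmH2O.

38.4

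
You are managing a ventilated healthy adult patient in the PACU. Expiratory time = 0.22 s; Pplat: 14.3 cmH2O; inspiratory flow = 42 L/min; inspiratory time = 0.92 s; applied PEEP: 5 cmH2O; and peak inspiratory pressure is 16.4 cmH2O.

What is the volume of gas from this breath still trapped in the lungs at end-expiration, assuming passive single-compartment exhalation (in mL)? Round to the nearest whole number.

Flow: 42 L/min ÷ 60 = 0.7 L/s.
Vt = flow × Ti = 0.7 L/s × 0.92 s × 1000 mL/L = 644.0 mL.
R = (PIP − Pplat)/V̇ = (16.4 − 14.3) / 0.7 = 2.1/0.7 = 3.0 cmH2O·s/L.
C = Vt/(Pplat − PEEP) = 644.0 / (14.3 − 5) = 644.0/9.3 = 69.247 mL/cmH2O.
τ = R × C = 3.0 × 0.06925 L/cmH2O = 0.2078 s.
Fraction remaining = e^(−Te/τ) = e^(−0.22/0.2078) = 0.3469.
Trapped volume = 644.0 × 0.3469 = 223.4 mL.

223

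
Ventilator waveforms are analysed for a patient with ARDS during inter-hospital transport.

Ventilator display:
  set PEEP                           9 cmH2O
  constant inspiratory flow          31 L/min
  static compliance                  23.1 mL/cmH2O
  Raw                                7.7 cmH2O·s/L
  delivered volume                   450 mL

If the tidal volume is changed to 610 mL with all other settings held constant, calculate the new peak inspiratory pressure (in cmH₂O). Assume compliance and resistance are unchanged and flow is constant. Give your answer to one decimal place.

39.4

Flow: 31 L/min ÷ 60 = 0.5167 L/s.
PIP = Vt/C + R·V̇ + PEEP (constant-flow equation of motion).
Only the elastic term changes: ΔPIP = ΔVt / C = (610 − 450) / 23.1 = 6.926 cmH2O.
Original PIP = 450/23.1 + 7.7×0.5167 + 9 = 32.459 cmH2O; new PIP = 32.459 + (6.926) = 39.385 cmH2O.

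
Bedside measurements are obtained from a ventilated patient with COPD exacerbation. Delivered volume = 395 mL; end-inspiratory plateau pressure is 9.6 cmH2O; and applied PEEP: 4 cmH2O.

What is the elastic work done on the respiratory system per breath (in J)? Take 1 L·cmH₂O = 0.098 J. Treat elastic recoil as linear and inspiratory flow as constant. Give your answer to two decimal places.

0.11

Elastic work ≈ ½ × (Pplat − PEEP) × Vt = 0.5 × (9.6 − 4) × 0.395 L = 0.5 × 5.6 × 0.395 = 1.106 L·cmH2O.
× 0.098 J/(L·cmH2O) → 0.1084 J.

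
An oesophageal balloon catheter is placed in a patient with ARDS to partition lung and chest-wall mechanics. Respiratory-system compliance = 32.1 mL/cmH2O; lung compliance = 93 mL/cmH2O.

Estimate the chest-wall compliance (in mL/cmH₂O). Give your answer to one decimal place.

1/Ccw = 1/Crs − 1/CL.
1/Ccw = 1/32.1 − 1/93 = 0.0204.
Ccw = 49.02 mL/cmH2O.

49.0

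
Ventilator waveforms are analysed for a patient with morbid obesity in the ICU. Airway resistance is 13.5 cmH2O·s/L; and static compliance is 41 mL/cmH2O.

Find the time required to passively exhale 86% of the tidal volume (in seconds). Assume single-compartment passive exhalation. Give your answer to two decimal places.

1.09

τ = R × C = 13.5 × 41 mL/cmH2O = 13.5 × 0.041 L/cmH2O = 0.5535 s.
Exhaled fraction f = 1 − e^(−t/τ) → t = −τ·ln(1 − f) = −0.5535·ln(0.14) = 1.088 s.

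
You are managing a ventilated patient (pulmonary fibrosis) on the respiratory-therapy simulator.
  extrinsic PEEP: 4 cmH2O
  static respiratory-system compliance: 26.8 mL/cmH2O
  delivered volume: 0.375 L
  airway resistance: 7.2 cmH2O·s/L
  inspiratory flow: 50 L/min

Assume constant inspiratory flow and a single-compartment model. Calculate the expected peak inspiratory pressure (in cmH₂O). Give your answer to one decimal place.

24.0

Flow: 50 L/min ÷ 60 = 0.8333 L/s.
Equation of motion (constant flow): PIP = Vt/C + R·V̇ + PEEP.
PIP = 375/26.8 + 7.2×0.8333 + 4 = 13.993 + 6.0 + 4 = 23.993 cmH2O.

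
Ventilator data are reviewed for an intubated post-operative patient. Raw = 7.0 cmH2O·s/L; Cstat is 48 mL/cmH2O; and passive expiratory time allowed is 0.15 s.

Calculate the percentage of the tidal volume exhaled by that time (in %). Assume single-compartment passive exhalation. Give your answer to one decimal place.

36.0

τ = R × C = 7.0 × 48 mL/cmH2O = 7.0 × 0.048 L/cmH2O = 0.336 s.
Passive exhalation: V(t)/V₀ = e^(−t/τ) = e^(−0.15/0.336) = 0.6399.
Fraction exhaled = 1 − 0.6399 = 0.3601 → 36.01%.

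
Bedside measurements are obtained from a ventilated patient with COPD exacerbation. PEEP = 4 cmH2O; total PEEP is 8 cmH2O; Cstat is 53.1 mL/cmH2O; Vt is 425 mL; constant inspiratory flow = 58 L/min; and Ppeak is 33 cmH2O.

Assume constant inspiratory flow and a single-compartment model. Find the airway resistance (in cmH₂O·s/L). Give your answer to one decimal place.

Flow: 58 L/min ÷ 60 = 0.9667 L/s.
Total PEEP = 8 cmH2O (set 4 + intrinsic 4); this is the baseline alveolar pressure.
Equation of motion (constant flow): PIP = Vt/C + R·V̇ + PEEP.
R·V̇ = PIP − Vt/C − PEEP = 33 − 425/53.1 − 8 = 33 − 8.004 − 8 = 16.996 cmH2O.
R = 16.996 / 0.9667 = 17.581 cmH2O·s/L.

17.6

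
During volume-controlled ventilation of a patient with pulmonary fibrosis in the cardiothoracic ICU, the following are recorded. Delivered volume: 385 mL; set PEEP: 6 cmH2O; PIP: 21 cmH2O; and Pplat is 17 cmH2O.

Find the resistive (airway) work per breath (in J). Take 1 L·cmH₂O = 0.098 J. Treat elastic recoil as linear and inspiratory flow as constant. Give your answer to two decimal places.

0.15

With constant inspiratory flow the resistive pressure is constant at PIP − Pplat = 21 − 17 = 4.0 cmH2O, so resistive work = 4.0 × 0.385 = 1.54 L·cmH2O.
× 0.098 J/(L·cmH2O) → 0.1509 J.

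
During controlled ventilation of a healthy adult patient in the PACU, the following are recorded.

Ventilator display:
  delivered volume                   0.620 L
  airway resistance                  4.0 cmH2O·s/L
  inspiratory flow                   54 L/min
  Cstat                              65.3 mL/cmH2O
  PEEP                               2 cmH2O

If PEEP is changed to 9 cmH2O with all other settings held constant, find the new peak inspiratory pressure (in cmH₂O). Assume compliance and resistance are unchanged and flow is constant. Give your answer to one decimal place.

Flow: 54 L/min ÷ 60 = 0.9 L/s.
PIP = Vt/C + R·V̇ + PEEP (constant-flow equation of motion).
Only the baseline term changes: ΔPIP = ΔPEEP = 9 − 2 = 7.0 cmH2O.
Original PIP = 620/65.3 + 4.0×0.9 + 2 = 15.095 cmH2O; new PIP = 15.095 + (7.0) = 22.095 cmH2O.

22.1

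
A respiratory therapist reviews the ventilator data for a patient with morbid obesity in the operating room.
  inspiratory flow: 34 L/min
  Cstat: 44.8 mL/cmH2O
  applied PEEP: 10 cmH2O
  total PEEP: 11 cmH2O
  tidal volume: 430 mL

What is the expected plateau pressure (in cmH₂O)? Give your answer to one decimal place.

20.6

End-expiratory occlusion gives total PEEP = 11 cmH2O (intrinsic PEEP = 11 − 10 = 1). Use total PEEP for the elastic gradient.
Pplat = PEEPtotal + Vt / Cstat = 11 + 430 / 44.8 = 11 + 9.598 = 20.598 cmH2O.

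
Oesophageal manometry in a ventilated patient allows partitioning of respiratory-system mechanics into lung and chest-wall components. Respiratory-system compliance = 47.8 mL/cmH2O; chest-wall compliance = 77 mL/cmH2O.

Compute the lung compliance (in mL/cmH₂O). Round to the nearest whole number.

126

1/CL = 1/Crs − 1/Ccw.
1/CL = 1/47.8 − 1/77 = 0.007933.
CL = 126.06 mL/cmH2O.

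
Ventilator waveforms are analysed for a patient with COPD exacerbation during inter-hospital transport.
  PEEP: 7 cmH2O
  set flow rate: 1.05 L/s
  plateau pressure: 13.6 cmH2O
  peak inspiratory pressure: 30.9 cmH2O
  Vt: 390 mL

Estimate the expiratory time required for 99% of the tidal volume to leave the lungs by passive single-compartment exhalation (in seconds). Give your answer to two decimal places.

4.48

R = (PIP − Pplat)/V̇ = (30.9 − 13.6) / 1.05 = 17.3/1.05 = 16.476 cmH2O·s/L.
C = Vt/(Pplat − PEEP) = 390.0 / (13.6 − 7) = 390.0/6.6 = 59.091 mL/cmH2O.
τ = R × C = 16.476 × 0.05909 L/cmH2O = 0.9736 s.
t = −τ·ln(1 − 0.99) = −0.9736·ln(0.01) = 4.484 s.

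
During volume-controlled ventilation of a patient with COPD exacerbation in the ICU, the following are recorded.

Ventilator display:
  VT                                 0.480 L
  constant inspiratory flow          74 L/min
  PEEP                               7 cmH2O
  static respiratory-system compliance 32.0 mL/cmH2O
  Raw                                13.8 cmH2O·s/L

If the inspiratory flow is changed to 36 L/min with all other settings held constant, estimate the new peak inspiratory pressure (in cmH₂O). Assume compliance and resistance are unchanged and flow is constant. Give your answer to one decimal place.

Flow: 74 L/min ÷ 60 = 1.2333 L/s.
New flow: 36 L/min ÷ 60 = 0.6 L/s.
PIP = Vt/C + R·V̇ + PEEP (constant-flow equation of motion).
Only the resistive term changes: ΔPIP = R × ΔV̇ = 13.8 × (0.6 − 1.2333) = 13.8 × -0.6333 = -8.74 cmH2O.
Original PIP = 480/32.0 + 13.8×1.2333 + 7 = 39.02 cmH2O; new PIP = 39.02 + (-8.74) = 30.28 cmH2O.

30.3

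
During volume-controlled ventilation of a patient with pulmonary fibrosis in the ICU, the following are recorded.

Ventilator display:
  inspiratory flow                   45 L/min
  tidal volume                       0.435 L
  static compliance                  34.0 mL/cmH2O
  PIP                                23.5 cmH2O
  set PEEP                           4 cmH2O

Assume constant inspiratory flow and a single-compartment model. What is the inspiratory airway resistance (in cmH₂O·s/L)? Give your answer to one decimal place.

Flow: 45 L/min ÷ 60 = 0.75 L/s.
Equation of motion (constant flow): PIP = Vt/C + R·V̇ + PEEP.
R·V̇ = PIP − Vt/C − PEEP = 23.5 − 435/34.0 − 4 = 23.5 − 12.794 − 4 = 6.706 cmH2O.
R = 6.706 / 0.75 = 8.941 cmH2O·s/L.

8.9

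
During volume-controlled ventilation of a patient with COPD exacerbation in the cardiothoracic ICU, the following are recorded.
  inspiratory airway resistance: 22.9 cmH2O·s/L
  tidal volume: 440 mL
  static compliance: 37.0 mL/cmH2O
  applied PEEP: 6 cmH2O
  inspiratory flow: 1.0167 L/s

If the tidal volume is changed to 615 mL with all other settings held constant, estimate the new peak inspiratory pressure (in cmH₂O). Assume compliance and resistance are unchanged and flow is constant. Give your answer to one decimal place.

45.9

PIP = Vt/C + R·V̇ + PEEP (constant-flow equation of motion).
Only the elastic term changes: ΔPIP = ΔVt / C = (615 − 440) / 37.0 = 4.73 cmH2O.
Original PIP = 440/37.0 + 22.9×1.0167 + 6 = 41.174 cmH2O; new PIP = 41.174 + (4.73) = 45.904 cmH2O.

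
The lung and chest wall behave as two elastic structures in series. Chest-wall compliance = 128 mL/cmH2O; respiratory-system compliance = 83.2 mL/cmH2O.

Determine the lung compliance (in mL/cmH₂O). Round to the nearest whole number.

1/CL = 1/Crs − 1/Ccw.
1/CL = 1/83.2 − 1/128 = 0.004207.
CL = 237.7 mL/cmH2O.

238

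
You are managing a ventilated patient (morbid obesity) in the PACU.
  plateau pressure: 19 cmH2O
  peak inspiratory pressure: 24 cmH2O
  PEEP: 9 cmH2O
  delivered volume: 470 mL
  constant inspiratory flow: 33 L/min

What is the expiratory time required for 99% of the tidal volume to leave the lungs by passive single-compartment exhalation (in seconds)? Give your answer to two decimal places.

1.97

Flow: 33 L/min ÷ 60 = 0.55 L/s.
R = (PIP − Pplat)/V̇ = (24 − 19) / 0.55 = 5.0/0.55 = 9.091 cmH2O·s/L.
C = Vt/(Pplat − PEEP) = 470.0 / (19 − 9) = 470.0/10.0 = 47.0 mL/cmH2O.
τ = R × C = 9.091 × 0.047 L/cmH2O = 0.4273 s.
t = −τ·ln(1 − 0.99) = −0.4273·ln(0.01) = 1.968 s.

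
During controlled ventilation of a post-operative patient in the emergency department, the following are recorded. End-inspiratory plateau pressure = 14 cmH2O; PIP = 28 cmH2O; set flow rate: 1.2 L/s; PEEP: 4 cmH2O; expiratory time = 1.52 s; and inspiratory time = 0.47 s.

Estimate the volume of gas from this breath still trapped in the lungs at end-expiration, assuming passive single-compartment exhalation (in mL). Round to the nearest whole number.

56

Vt = flow × Ti = 1.2 L/s × 0.47 s × 1000 mL/L = 564.0 mL.
R = (PIP − Pplat)/V̇ = (28 − 14) / 1.2 = 14.0/1.2 = 11.667 cmH2O·s/L.
C = Vt/(Pplat − PEEP) = 564.0 / (14 − 4) = 564.0/10.0 = 56.4 mL/cmH2O.
τ = R × C = 11.667 × 0.0564 L/cmH2O = 0.658 s.
Fraction remaining = e^(−Te/τ) = e^(−1.52/0.658) = 0.09926.
Trapped volume = 564.0 × 0.09926 = 55.983 mL.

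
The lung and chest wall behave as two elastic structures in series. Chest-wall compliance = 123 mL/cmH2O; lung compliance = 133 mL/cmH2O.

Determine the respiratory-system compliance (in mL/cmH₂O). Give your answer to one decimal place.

Lung and chest wall are elastances in series: 1/Crs = 1/CL + 1/Ccw.
1/Crs = 1/133 + 1/123 = 0.01565.
Crs = 63.898 mL/cmH2O.

63.9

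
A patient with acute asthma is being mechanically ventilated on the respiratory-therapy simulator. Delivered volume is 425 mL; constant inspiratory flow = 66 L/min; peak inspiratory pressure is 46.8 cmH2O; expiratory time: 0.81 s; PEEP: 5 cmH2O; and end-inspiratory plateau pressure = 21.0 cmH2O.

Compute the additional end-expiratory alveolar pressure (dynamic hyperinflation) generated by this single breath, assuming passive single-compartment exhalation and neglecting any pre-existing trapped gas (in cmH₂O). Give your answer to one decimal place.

Flow: 66 L/min ÷ 60 = 1.1 L/s.
R = (PIP − Pplat)/V̇ = (46.8 − 21.0) / 1.1 = 25.8/1.1 = 23.455 cmH2O·s/L.
C = Vt/(Pplat − PEEP) = 425.0 / (21.0 − 5) = 425.0/16.0 = 26.563 mL/cmH2O.
τ = R × C = 23.455 × 0.02656 L/cmH2O = 0.623 s.
Fraction remaining = e^(−Te/τ) = e^(−0.81/0.623) = 0.2725; trapped volume = 425.0 × 0.2725 = 115.81 mL.
Additional alveolar pressure from trapping ≈ V_trapped / C = 115.81 / 26.563 = 4.36 cmH2O.

4.4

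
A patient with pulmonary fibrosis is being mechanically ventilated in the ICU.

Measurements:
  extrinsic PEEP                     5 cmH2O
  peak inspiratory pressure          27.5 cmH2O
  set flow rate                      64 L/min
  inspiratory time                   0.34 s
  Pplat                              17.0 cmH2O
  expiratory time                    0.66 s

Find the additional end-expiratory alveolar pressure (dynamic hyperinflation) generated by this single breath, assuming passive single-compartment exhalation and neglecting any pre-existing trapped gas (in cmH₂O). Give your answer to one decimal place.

1.3

Flow: 64 L/min ÷ 60 = 1.0667 L/s.
Vt = flow × Ti = 1.0667 L/s × 0.34 s × 1000 mL/L = 362.68 mL.
R = (PIP − Pplat)/V̇ = (27.5 − 17.0) / 1.0667 = 10.5/1.0667 = 9.843 cmH2O·s/L.
C = Vt/(Pplat − PEEP) = 362.68 / (17.0 − 5) = 362.68/12.0 = 30.223 mL/cmH2O.
τ = R × C = 9.843 × 0.03022 L/cmH2O = 0.2975 s.
Fraction remaining = e^(−Te/τ) = e^(−0.66/0.2975) = 0.1088; trapped volume = 362.68 × 0.1088 = 39.46 mL.
Additional alveolar pressure from trapping ≈ V_trapped / C = 39.46 / 30.223 = 1.306 cmH2O.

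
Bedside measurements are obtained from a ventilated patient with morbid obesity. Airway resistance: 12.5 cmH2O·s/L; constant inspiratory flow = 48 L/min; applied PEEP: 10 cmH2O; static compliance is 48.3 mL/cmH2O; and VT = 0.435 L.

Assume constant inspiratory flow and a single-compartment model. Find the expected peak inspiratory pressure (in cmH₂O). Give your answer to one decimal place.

Flow: 48 L/min ÷ 60 = 0.8 L/s.
Equation of motion (constant flow): PIP = Vt/C + R·V̇ + PEEP.
PIP = 435/48.3 + 12.5×0.8 + 10 = 9.006 + 10.0 + 10 = 29.006 cmH2O.

29.0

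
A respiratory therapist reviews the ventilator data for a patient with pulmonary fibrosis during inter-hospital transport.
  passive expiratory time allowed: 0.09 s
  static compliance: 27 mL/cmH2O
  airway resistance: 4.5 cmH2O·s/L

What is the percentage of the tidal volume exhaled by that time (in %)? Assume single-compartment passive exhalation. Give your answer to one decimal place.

52.3

τ = R × C = 4.5 × 27 mL/cmH2O = 4.5 × 0.027 L/cmH2O = 0.1215 s.
Passive exhalation: V(t)/V₀ = e^(−t/τ) = e^(−0.09/0.1215) = 0.4768.
Fraction exhaled = 1 − 0.4768 = 0.5232 → 52.32%.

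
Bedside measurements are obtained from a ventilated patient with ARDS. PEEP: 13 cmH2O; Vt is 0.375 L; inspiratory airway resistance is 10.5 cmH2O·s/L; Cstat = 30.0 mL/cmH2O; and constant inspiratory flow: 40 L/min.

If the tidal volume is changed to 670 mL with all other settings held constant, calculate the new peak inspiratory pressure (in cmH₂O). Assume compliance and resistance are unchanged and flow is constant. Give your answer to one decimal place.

42.3

Flow: 40 L/min ÷ 60 = 0.6667 L/s.
PIP = Vt/C + R·V̇ + PEEP (constant-flow equation of motion).
Only the elastic term changes: ΔPIP = ΔVt / C = (670 − 375) / 30.0 = 9.833 cmH2O.
Original PIP = 375/30.0 + 10.5×0.6667 + 13 = 32.5 cmH2O; new PIP = 32.5 + (9.833) = 42.333 cmH2O.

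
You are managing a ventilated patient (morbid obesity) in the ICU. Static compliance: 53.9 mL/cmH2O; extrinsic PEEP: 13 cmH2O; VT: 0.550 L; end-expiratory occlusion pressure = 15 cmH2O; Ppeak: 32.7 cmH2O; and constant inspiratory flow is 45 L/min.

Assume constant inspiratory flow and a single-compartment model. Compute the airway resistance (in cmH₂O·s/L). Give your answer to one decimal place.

10.0

Flow: 45 L/min ÷ 60 = 0.75 L/s.
Total PEEP = 15 cmH2O (set 13 + intrinsic 2); this is the baseline alveolar pressure.
Equation of motion (constant flow): PIP = Vt/C + R·V̇ + PEEP.
R·V̇ = PIP − Vt/C − PEEP = 32.7 − 550/53.9 − 15 = 32.7 − 10.204 − 15 = 7.496 cmH2O.
R = 7.496 / 0.75 = 9.995 cmH2O·s/L.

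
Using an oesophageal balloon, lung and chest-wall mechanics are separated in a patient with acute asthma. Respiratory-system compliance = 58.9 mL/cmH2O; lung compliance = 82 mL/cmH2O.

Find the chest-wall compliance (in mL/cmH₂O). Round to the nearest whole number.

209

1/Ccw = 1/Crs − 1/CL.
1/Ccw = 1/58.9 − 1/82 = 0.004783.
Ccw = 209.07 mL/cmH2O.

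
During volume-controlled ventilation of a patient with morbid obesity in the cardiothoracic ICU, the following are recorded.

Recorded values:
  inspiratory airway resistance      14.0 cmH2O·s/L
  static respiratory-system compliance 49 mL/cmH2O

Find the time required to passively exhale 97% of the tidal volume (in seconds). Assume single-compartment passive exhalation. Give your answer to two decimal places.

τ = R × C = 14.0 × 49 mL/cmH2O = 14.0 × 0.049 L/cmH2O = 0.686 s.
Exhaled fraction f = 1 − e^(−t/τ) → t = −τ·ln(1 − f) = −0.686·ln(0.03) = 2.405 s.

2.41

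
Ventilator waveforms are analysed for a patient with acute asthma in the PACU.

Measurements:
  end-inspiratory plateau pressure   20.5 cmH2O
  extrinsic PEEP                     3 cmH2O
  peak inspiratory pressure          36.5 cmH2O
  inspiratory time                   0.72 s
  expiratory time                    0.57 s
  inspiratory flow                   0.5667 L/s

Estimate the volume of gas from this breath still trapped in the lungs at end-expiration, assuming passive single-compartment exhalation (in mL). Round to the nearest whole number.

Vt = flow × Ti = 0.5667 L/s × 0.72 s × 1000 mL/L = 408.02 mL.
R = (PIP − Pplat)/V̇ = (36.5 − 20.5) / 0.5667 = 16.0/0.5667 = 28.234 cmH2O·s/L.
C = Vt/(Pplat − PEEP) = 408.02 / (20.5 − 3) = 408.02/17.5 = 23.315 mL/cmH2O.
τ = R × C = 28.234 × 0.02332 L/cmH2O = 0.6584 s.
Fraction remaining = e^(−Te/τ) = e^(−0.57/0.6584) = 0.4207.
Trapped volume = 408.02 × 0.4207 = 171.65 mL.

172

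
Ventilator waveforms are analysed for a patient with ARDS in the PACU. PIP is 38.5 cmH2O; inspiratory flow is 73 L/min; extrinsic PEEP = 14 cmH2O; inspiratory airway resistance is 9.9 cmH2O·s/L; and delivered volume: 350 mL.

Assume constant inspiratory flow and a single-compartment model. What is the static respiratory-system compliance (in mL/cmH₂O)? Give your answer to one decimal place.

28.1

Flow: 73 L/min ÷ 60 = 1.2167 L/s.
Equation of motion (constant flow): PIP = Vt/C + R·V̇ + PEEP.
Vt/C = PIP − R·V̇ − PEEP = 38.5 − 9.9×1.2167 − 14 = 38.5 − 12.045 − 14 = 12.455 cmH2O.
C = Vt / 12.455 = 350 / 12.455 = 28.101 mL/cmH2O.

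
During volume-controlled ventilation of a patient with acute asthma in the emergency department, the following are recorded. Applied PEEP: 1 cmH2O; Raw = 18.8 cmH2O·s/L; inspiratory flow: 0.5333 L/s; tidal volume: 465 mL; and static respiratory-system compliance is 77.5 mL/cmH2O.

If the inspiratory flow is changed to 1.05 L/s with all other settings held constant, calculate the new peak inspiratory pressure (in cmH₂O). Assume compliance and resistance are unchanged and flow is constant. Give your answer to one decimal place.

PIP = Vt/C + R·V̇ + PEEP (constant-flow equation of motion).
Only the resistive term changes: ΔPIP = R × ΔV̇ = 18.8 × (1.05 − 0.5333) = 18.8 × 0.5167 = 9.714 cmH2O.
Original PIP = 465/77.5 + 18.8×0.5333 + 1 = 17.026 cmH2O; new PIP = 17.026 + (9.714) = 26.74 cmH2O.

26.7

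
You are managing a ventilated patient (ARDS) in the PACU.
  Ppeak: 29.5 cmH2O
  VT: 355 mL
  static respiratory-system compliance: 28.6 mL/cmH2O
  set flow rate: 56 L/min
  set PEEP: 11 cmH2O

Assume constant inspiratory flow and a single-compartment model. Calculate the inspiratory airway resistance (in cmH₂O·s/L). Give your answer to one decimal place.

6.5

Flow: 56 L/min ÷ 60 = 0.9333 L/s.
Equation of motion (constant flow): PIP = Vt/C + R·V̇ + PEEP.
R·V̇ = PIP − Vt/C − PEEP = 29.5 − 355/28.6 − 11 = 29.5 − 12.413 − 11 = 6.087 cmH2O.
R = 6.087 / 0.9333 = 6.522 cmH2O·s/L.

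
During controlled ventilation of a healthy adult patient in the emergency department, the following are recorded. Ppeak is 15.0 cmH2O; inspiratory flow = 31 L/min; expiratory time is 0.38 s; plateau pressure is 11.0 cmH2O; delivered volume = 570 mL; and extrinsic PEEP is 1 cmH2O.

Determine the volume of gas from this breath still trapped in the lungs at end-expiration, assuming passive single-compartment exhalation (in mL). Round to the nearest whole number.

241

Flow: 31 L/min ÷ 60 = 0.5167 L/s.
R = (PIP − Pplat)/V̇ = (15.0 − 11.0) / 0.5167 = 4.0/0.5167 = 7.741 cmH2O·s/L.
C = Vt/(Pplat − PEEP) = 570.0 / (11.0 − 1) = 570.0/10.0 = 57.0 mL/cmH2O.
τ = R × C = 7.741 × 0.057 L/cmH2O = 0.4412 s.
Fraction remaining = e^(−Te/τ) = e^(−0.38/0.4412) = 0.4226.
Trapped volume = 570.0 × 0.4226 = 240.88 mL.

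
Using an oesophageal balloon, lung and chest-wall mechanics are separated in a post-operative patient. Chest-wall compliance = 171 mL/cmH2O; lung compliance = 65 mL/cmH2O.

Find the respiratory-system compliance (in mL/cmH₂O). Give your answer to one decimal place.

47.1

Lung and chest wall are elastances in series: 1/Crs = 1/CL + 1/Ccw.
1/Crs = 1/65 + 1/171 = 0.02123.
Crs = 47.103 mL/cmH2O.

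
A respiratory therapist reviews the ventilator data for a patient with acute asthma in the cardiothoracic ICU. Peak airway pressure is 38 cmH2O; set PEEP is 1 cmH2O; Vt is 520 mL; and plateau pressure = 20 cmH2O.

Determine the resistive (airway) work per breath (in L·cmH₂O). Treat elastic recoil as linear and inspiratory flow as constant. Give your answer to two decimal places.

With constant inspiratory flow the resistive pressure is constant at PIP − Pplat = 38 − 20 = 18.0 cmH2O, so resistive work = 18.0 × 0.520 = 9.36 L·cmH2O.

9.36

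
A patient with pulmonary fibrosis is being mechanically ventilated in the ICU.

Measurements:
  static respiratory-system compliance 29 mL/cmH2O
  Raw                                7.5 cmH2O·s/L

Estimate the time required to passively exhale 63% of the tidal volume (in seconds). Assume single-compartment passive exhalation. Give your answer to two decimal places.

0.22

τ = R × C = 7.5 × 29 mL/cmH2O = 7.5 × 0.029 L/cmH2O = 0.2175 s.
Exhaled fraction f = 1 − e^(−t/τ) → t = −τ·ln(1 − f) = −0.2175·ln(0.37) = 0.2162 s.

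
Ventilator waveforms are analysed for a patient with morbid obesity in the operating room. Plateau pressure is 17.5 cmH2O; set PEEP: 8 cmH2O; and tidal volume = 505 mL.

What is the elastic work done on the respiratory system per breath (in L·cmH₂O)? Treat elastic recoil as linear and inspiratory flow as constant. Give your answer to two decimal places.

2.40

Elastic work ≈ ½ × (Pplat − PEEP) × Vt = 0.5 × (17.5 − 8) × 0.505 L = 0.5 × 9.5 × 0.505 = 2.399 L·cmH2O.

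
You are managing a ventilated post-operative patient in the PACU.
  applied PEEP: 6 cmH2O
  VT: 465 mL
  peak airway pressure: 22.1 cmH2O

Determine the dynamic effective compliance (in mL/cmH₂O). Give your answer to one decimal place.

28.9

Dynamic compliance = Vt / (PIP − PEEP) = 465 / (22.1 − 6) = 465 / 16.1 = 28.882 mL/cmH2O.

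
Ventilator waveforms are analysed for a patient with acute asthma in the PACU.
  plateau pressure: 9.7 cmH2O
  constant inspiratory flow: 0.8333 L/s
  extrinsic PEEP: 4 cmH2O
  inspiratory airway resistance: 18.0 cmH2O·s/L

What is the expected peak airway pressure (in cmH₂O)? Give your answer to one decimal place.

PIP = Pplat + Raw × flow = 9.7 + 18.0 × 0.8333 = 9.7 + 14.999 = 24.699 cmH2O.

24.7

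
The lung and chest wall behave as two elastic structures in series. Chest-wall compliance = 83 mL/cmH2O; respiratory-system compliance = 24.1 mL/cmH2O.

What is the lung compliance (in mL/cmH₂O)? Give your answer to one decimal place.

34.0

1/CL = 1/Crs − 1/Ccw.
1/CL = 1/24.1 − 1/83 = 0.02945.
CL = 33.956 mL/cmH2O.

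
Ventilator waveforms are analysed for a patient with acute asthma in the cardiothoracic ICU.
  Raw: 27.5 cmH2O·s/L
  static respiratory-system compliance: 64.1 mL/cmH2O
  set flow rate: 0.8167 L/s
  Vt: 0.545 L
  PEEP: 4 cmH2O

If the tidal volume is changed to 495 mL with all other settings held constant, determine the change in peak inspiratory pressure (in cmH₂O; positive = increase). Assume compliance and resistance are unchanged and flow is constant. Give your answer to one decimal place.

-0.8

PIP = Vt/C + R·V̇ + PEEP (constant-flow equation of motion).
Only the elastic term changes: ΔPIP = ΔVt / C = (495 − 545) / 64.1 = -0.78 cmH2O.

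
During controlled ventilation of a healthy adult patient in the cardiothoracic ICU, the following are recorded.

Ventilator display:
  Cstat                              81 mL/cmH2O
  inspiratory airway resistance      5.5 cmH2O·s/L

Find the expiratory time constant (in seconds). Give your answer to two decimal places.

0.45

τ = R × C = 5.5 × 81 mL/cmH2O = 5.5 × 0.081 L/cmH2O = 0.4455 s.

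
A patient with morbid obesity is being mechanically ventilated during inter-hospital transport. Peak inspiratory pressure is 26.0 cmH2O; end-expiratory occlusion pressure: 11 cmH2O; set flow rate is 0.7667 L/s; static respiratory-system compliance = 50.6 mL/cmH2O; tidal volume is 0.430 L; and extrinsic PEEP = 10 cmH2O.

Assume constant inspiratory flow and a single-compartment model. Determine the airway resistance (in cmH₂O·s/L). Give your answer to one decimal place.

8.5

Total PEEP = 11 cmH2O (set 10 + intrinsic 1); this is the baseline alveolar pressure.
Equation of motion (constant flow): PIP = Vt/C + R·V̇ + PEEP.
R·V̇ = PIP − Vt/C − PEEP = 26.0 − 430/50.6 − 11 = 26.0 − 8.498 − 11 = 6.502 cmH2O.
R = 6.502 / 0.7667 = 8.481 cmH2O·s/L.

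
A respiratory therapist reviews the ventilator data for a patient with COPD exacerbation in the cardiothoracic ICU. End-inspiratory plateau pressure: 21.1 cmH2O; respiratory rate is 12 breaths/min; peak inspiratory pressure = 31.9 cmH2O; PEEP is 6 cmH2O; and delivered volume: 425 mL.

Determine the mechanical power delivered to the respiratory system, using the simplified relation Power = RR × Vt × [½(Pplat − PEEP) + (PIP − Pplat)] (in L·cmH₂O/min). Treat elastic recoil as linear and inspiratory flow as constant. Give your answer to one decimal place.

93.6

Per-breath work = Vt × [½(Pplat−PEEP) + (PIP−Pplat)] = 0.425 × [0.5×15.1 + 10.8] = 0.425 × 18.35 = 7.799 L·cmH2O.
Power = 12 × 7.799 = 93.588 L·cmH2O/min.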